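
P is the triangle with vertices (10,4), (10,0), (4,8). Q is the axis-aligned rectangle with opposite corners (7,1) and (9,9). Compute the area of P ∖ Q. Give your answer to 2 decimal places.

|P| = 12, |P∩Q| = 5.3333.
|P ∖ Q| = |P| − |P∩Q| = 12 − 5.3333 = 6.67.

6.67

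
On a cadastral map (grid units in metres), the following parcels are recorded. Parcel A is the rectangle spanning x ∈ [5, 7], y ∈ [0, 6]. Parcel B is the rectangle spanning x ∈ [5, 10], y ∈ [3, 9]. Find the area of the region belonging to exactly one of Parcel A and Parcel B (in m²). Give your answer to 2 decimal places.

|Parcel A∩Parcel B|: x∈[5,7], y∈[3,6] → 2·3 = 6.
|Parcel A △ Parcel B| = |Parcel A| + |Parcel B| − 2·|Parcel A∩Parcel B| = 12 + 30 − 12 = 30.00.

30.00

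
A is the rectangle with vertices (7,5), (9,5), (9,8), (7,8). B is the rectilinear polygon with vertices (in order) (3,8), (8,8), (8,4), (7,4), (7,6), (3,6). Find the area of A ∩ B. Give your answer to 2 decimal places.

The intersection is the polygon with vertices (8,8), (8,5), (7,5), (7,6), (7,8).
By the shoelace formula its area is 3.00.

3.00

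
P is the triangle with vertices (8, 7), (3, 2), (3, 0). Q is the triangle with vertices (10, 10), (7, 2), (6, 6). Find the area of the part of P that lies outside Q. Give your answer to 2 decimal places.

|P| = 5, |P∩Q| = 0.6.
|P ∖ Q| = |P| − |P∩Q| = 5 − 0.6 = 4.40.

4.40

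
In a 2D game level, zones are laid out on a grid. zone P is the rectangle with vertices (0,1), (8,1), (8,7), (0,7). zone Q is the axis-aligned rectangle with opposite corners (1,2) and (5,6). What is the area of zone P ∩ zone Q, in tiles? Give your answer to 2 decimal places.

16.00

|zone P∩zone Q|: x∈[1,5], y∈[2,6] → 4·4 = 16.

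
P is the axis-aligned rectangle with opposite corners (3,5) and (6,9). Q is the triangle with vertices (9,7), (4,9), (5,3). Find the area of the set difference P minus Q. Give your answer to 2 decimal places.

|P| = 12, |P∩Q| = 5.8667.
|P ∖ Q| = |P| − |P∩Q| = 12 − 5.8667 = 6.13.

6.13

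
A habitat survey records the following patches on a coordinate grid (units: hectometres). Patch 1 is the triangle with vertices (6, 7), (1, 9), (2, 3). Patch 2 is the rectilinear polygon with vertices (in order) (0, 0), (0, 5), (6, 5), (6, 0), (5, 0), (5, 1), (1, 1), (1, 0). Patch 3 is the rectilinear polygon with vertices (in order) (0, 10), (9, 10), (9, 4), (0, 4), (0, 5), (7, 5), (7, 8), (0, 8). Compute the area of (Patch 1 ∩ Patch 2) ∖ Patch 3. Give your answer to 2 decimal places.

|Patch 1 ∩ Patch 2| = 2.3333.
|(Patch 1 ∩ Patch 2) ∩ Patch 3| = 1.75.
|(Patch 1 ∩ Patch 2) ∖ Patch 3| = 2.3333 − 1.75 = 0.58.

0.58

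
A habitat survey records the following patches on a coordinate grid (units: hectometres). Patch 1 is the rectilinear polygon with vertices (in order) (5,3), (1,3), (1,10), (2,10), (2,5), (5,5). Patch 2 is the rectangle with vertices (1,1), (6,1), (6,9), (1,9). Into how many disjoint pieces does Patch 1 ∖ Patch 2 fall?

Patch 1 ∖ Patch 2 is a single connected region.

1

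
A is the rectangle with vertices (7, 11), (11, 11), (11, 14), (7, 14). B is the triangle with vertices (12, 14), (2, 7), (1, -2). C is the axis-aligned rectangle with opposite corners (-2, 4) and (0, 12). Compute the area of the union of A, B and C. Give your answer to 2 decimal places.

By inclusion–exclusion:
Individual areas: |A| = 12, |B| = 41.5, |C| = 16.
|A∩B| = 2.9575.
|A∩C| = 0 (no overlap).
|B∩C| = 0.
|A∩B∩C| = 0.
|A ∪ B ∪ C| = 69.5 − 2.9575 + 0 = 66.54.

66.54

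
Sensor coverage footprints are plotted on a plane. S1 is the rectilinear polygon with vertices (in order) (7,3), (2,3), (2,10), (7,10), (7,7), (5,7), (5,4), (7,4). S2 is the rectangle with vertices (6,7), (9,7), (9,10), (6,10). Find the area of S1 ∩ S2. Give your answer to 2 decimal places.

The intersection is the polygon with vertices (7,10), (7,7), (6,7), (6,10).
By the shoelace formula its area is 3.00.

3.00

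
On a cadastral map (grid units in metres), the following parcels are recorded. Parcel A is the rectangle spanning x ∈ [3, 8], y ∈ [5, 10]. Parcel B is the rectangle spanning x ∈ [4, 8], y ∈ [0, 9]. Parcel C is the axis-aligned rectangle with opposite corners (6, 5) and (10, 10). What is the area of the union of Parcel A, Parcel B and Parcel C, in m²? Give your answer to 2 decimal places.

55.00

By inclusion–exclusion:
Individual areas: |Parcel A| = 25, |Parcel B| = 36, |Parcel C| = 20.
|Parcel A∩Parcel B|: x∈[4,8], y∈[5,9] → 4·4 = 16.
|Parcel A∩Parcel C|: x∈[6,8], y∈[5,10] → 2·5 = 10.
|Parcel B∩Parcel C|: x∈[6,8], y∈[5,9] → 2·4 = 8.
|Parcel A∩Parcel B∩Parcel C| = 8.
|Parcel A ∪ Parcel B ∪ Parcel C| = 81 − 34 + 8 = 55.00.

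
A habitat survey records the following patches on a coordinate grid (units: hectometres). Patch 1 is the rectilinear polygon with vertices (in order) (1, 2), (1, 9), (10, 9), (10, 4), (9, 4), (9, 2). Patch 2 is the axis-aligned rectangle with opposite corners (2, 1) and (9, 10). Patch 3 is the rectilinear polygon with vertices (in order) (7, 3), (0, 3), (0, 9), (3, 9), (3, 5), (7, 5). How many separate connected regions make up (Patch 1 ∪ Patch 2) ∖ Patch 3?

1

(Patch 1 ∪ Patch 2) ∖ Patch 3 is a single connected region.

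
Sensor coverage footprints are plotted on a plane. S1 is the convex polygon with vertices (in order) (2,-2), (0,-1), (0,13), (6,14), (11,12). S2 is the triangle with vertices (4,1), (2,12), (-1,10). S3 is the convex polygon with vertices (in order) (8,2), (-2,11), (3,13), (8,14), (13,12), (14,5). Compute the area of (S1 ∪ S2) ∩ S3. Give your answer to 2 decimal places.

63.06

The region (S1 ∪ S2) ∩ S3 is the polygon with vertices (0,10.667), (0,11.8), (3,13), (6.667,13.733), (11,12), (5.828,3.955), (-0.936,10.043).
By the shoelace formula its area is 63.06.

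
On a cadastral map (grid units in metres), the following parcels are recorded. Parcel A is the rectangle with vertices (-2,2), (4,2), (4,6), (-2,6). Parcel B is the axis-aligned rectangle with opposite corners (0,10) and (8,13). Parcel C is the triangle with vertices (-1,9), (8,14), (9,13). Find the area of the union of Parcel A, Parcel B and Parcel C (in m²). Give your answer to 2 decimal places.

49.95

By inclusion–exclusion:
Individual areas: |Parcel A| = 24, |Parcel B| = 24, |Parcel C| = 7.
|Parcel A∩Parcel B| = 0 (no overlap).
|Parcel A∩Parcel C| = 0.
|Parcel B∩Parcel C| = 5.05.
|Parcel A∩Parcel B∩Parcel C| = 0.
|Parcel A ∪ Parcel B ∪ Parcel C| = 55 − 5.05 + 0 = 49.95.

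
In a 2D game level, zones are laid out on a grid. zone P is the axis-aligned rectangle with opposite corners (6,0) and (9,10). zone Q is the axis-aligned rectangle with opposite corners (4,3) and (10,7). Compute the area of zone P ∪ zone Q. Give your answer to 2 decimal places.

By inclusion–exclusion:
Individual areas: |zone P| = 30, |zone Q| = 24.
|zone P∩zone Q|: x∈[6,9], y∈[3,7] → 3·4 = 12.
|zone P ∪ zone Q| = 54 − 12 = 42.00.

42.00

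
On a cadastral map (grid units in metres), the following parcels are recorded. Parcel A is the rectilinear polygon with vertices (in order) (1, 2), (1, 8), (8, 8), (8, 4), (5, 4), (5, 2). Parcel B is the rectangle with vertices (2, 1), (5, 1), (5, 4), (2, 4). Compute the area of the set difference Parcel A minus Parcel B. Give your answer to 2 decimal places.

|Parcel A| = 36, |Parcel A∩Parcel B| = 6.
|Parcel A ∖ Parcel B| = |Parcel A| − |Parcel A∩Parcel B| = 36 − 6 = 30.00.

30.00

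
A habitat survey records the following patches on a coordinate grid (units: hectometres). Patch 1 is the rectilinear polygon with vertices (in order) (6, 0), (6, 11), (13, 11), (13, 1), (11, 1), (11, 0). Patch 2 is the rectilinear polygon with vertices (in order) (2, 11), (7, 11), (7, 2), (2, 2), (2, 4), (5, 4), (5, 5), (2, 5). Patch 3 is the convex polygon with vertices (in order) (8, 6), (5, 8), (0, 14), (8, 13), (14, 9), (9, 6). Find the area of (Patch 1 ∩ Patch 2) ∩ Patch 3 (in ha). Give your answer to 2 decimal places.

4.00

The region (Patch 1 ∩ Patch 2) ∩ Patch 3 is the polygon with vertices (7,11), (7,6.667), (6,7.333), (6,11).
By the shoelace formula its area is 4.00.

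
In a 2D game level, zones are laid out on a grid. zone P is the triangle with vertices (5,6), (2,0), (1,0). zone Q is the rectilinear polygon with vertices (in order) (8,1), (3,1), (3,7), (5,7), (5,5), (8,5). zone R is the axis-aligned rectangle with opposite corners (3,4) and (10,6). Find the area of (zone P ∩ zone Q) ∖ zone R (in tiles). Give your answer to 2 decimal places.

|zone P ∩ zone Q| = 1.
|(zone P ∩ zone Q) ∩ zone R| = 0.3333.
|(zone P ∩ zone Q) ∖ zone R| = 1 − 0.3333 = 0.67.

0.67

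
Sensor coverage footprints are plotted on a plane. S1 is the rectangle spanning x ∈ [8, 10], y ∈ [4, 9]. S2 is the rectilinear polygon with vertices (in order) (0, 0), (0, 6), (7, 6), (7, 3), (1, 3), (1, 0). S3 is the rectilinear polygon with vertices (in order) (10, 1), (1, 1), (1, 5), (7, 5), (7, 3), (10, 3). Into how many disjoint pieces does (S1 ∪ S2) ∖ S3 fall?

(S1 ∪ S2) ∖ S3 splits into 2 disjoint pieces (area 10, area 12).

2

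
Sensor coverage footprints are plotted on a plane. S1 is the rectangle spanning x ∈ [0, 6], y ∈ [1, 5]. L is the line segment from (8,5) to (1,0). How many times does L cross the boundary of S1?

The segment meets the boundary at (2.4,1), (6,3.571).

2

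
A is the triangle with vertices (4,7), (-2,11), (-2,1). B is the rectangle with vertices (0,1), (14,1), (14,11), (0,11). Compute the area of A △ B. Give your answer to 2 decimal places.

|A| = 30, |B| = 140, |A∩B| = 13.3333.
|A △ B| = |A| + |B| − 2·|A∩B| = 30 + 140 − 26.6667 = 143.33.

143.33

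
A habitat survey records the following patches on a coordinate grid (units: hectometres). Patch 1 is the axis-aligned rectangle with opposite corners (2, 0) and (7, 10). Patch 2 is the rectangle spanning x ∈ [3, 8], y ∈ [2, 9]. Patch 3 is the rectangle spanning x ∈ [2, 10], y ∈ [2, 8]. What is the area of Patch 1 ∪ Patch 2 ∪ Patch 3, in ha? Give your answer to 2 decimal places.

69.00

By inclusion–exclusion:
Individual areas: |Patch 1| = 50, |Patch 2| = 35, |Patch 3| = 48.
|Patch 1∩Patch 2|: x∈[3,7], y∈[2,9] → 4·7 = 28.
|Patch 1∩Patch 3|: x∈[2,7], y∈[2,8] → 5·6 = 30.
|Patch 2∩Patch 3|: x∈[3,8], y∈[2,8] → 5·6 = 30.
|Patch 1∩Patch 2∩Patch 3| = 24.
|Patch 1 ∪ Patch 2 ∪ Patch 3| = 133 − 88 + 24 = 69.00.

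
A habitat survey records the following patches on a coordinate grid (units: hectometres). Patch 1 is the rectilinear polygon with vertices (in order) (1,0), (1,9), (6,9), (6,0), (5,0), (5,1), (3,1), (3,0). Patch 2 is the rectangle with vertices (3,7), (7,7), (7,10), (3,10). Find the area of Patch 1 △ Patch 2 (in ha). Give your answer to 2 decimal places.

43.00

|Patch 1| = 43, |Patch 2| = 12, |Patch 1∩Patch 2| = 6.
|Patch 1 △ Patch 2| = |Patch 1| + |Patch 2| − 2·|Patch 1∩Patch 2| = 43 + 12 − 12 = 43.00.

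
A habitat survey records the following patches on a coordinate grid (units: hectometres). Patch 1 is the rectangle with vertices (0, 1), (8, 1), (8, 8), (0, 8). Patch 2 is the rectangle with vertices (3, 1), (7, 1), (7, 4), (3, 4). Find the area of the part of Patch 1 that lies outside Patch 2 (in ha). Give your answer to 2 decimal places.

44.00

|Patch 1∩Patch 2|: x∈[3,7], y∈[1,4] → 4·3 = 12.
|Patch 1| = 56.
|Patch 1 ∖ Patch 2| = |Patch 1| − |Patch 1∩Patch 2| = 56 − 12 = 44.00.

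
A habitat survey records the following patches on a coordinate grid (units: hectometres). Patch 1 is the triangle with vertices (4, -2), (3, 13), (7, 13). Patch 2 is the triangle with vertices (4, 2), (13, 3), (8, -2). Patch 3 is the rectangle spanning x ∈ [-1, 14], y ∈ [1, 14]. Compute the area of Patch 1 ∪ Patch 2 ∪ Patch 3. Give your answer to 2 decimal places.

By inclusion–exclusion:
Individual areas: |Patch 1| = 30, |Patch 2| = 20, |Patch 3| = 195.
|Patch 1∩Patch 2| = 0.303.
|Patch 1∩Patch 3| = 28.8.
|Patch 2∩Patch 3| = 11.
|Patch 1∩Patch 2∩Patch 3| = 0.303.
|Patch 1 ∪ Patch 2 ∪ Patch 3| = 245 − 40.103 + 0.303 = 205.20.

205.20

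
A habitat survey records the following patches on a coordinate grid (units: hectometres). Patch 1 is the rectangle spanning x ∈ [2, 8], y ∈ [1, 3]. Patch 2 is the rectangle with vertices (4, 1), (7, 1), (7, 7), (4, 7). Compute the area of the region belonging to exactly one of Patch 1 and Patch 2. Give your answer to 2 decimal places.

|Patch 1∩Patch 2|: x∈[4,7], y∈[1,3] → 3·2 = 6.
|Patch 1 △ Patch 2| = |Patch 1| + |Patch 2| − 2·|Patch 1∩Patch 2| = 12 + 18 − 12 = 18.00.

18.00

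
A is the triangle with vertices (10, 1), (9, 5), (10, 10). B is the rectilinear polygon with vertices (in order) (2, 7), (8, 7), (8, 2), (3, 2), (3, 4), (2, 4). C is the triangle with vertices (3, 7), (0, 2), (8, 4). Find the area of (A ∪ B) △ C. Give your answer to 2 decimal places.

23.92

|A ∪ B| = 32.5.
|(A ∪ B) ∩ C| = 12.7917.
|(A ∪ B) △ C| = 32.5 + 17 − 25.5833 = 23.92.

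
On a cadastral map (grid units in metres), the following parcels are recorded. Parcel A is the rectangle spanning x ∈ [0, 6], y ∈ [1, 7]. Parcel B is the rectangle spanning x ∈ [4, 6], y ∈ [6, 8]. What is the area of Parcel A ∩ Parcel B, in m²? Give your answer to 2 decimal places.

2.00

|Parcel A∩Parcel B|: x∈[4,6], y∈[6,7] → 2·1 = 2.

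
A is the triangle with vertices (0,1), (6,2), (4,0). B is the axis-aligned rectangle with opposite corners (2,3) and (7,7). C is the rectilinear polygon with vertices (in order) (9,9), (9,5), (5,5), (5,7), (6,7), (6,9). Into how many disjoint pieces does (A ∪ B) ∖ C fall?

(A ∪ B) ∖ C splits into 2 disjoint pieces (area 5, area 16).

2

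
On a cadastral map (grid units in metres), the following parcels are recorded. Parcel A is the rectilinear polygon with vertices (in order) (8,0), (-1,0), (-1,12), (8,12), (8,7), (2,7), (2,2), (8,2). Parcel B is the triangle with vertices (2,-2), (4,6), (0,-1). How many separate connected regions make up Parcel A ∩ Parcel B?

1

Parcel A ∩ Parcel B is a single connected region.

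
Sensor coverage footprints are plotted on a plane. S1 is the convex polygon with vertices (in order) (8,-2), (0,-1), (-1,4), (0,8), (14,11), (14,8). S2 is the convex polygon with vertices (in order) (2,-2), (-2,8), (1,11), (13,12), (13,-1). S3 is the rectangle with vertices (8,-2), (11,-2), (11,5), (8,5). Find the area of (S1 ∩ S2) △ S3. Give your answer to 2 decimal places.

115.23

|S1 ∩ S2| = 121.0451.
|(S1 ∩ S2) ∩ S3| = 13.4056.
|(S1 ∩ S2) △ S3| = 121.0451 + 21 − 26.8112 = 115.23.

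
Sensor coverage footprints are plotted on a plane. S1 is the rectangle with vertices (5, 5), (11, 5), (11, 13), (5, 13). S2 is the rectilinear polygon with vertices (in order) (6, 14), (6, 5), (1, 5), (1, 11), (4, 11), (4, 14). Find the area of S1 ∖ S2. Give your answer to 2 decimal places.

40.00

|S1| = 48, |S1∩S2| = 8.
|S1 ∖ S2| = |S1| − |S1∩S2| = 48 − 8 = 40.00.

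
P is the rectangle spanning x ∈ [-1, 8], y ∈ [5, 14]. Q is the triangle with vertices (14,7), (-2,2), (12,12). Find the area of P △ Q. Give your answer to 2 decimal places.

|P| = 81, |Q| = 45, |P∩Q| = 11.9893.
|P △ Q| = |P| + |Q| − 2·|P∩Q| = 81 + 45 − 23.9786 = 102.02.

102.02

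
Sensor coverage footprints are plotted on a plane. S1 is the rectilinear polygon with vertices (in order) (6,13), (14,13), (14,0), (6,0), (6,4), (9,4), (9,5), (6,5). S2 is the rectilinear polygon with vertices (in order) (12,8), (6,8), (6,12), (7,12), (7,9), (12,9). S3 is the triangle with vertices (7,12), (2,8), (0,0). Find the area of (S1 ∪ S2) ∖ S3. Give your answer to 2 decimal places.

|S1 ∪ S2| = 101.
|(S1 ∪ S2) ∩ S3| = 0.4571.
|(S1 ∪ S2) ∖ S3| = 101 − 0.4571 = 100.54.

100.54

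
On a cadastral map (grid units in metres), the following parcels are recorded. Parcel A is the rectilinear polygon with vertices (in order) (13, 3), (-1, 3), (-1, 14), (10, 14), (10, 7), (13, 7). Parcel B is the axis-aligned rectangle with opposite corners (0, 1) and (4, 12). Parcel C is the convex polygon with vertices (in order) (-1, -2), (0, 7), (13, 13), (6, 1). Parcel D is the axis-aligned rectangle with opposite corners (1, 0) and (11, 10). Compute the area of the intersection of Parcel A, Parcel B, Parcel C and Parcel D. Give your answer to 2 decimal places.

15.46

The intersection is the polygon with vertices (4,8.846), (4,3), (1,3), (1,7.462).
By the shoelace formula its area is 15.46.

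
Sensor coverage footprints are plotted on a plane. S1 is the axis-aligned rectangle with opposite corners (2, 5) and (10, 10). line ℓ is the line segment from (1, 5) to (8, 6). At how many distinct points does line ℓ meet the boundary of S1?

The segment meets the boundary at (2,5.143).

1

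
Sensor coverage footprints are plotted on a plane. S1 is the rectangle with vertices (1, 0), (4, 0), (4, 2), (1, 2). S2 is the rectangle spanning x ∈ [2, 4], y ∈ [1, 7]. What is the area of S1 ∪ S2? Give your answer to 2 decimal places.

By inclusion–exclusion:
Individual areas: |S1| = 6, |S2| = 12.
|S1∩S2|: x∈[2,4], y∈[1,2] → 2·1 = 2.
|S1 ∪ S2| = 18 − 2 = 16.00.

16.00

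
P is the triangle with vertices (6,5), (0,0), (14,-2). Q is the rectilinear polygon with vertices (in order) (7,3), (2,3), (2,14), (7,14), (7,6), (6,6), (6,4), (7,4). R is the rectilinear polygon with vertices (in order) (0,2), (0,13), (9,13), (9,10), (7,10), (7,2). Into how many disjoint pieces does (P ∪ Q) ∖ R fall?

2

(P ∪ Q) ∖ R splits into 2 disjoint pieces (area 33.0375, area 5).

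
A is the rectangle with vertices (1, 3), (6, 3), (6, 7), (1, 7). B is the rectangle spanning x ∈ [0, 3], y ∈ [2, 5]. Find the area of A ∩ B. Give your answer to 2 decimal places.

|A∩B|: x∈[1,3], y∈[3,5] → 2·2 = 4.

4.00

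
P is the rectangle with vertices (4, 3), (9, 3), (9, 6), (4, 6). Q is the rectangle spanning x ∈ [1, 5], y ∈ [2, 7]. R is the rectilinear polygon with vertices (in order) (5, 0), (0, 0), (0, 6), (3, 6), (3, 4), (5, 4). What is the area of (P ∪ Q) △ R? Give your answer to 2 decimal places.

34.00

|P ∪ Q| = 32.
|(P ∪ Q) ∩ R| = 12.
|(P ∪ Q) △ R| = 32 + 26 − 24 = 34.00.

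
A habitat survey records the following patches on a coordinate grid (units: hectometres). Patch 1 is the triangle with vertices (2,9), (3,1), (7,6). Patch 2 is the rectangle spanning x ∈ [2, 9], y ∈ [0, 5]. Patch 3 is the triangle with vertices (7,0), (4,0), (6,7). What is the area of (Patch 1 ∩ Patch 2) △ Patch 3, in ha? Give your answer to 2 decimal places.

|Patch 1 ∩ Patch 2| = 7.4.
|(Patch 1 ∩ Patch 2) ∩ Patch 3| = 0.5786.
|(Patch 1 ∩ Patch 2) △ Patch 3| = 7.4 + 10.5 − 1.1571 = 16.74.

16.74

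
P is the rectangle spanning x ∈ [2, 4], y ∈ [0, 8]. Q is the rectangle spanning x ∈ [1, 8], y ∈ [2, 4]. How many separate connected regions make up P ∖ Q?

P ∖ Q splits into 2 disjoint pieces (area 4, area 8).

2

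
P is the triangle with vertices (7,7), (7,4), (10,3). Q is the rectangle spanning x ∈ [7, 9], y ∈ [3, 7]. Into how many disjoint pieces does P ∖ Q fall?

P ∖ Q is a single connected region.

1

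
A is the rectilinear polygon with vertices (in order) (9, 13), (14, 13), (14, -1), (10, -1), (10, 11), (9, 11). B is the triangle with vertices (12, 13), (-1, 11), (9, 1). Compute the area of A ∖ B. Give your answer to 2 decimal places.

|A| = 58, |A∩B| = 9.3077.
|A ∖ B| = |A| − |A∩B| = 58 − 9.3077 = 48.69.

48.69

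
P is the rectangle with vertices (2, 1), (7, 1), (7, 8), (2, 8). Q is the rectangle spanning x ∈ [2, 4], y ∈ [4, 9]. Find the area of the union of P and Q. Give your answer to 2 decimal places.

By inclusion–exclusion:
Individual areas: |P| = 35, |Q| = 10.
|P∩Q|: x∈[2,4], y∈[4,8] → 2·4 = 8.
|P ∪ Q| = 45 − 8 = 37.00.

37.00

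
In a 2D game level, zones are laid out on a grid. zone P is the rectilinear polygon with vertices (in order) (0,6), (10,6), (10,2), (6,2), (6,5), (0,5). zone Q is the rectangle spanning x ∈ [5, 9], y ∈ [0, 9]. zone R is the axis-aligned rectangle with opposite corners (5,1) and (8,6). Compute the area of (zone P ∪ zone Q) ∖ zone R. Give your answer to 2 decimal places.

30.00

|zone P ∪ zone Q| = 45.
|(zone P ∪ zone Q) ∩ zone R| = 15.
|(zone P ∪ zone Q) ∖ zone R| = 45 − 15 = 30.00.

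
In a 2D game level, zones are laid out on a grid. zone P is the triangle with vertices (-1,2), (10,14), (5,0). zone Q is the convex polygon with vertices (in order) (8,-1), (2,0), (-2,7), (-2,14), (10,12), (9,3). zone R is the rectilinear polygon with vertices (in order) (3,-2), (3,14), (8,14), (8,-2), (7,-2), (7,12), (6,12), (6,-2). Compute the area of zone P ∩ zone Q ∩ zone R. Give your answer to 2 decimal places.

26.21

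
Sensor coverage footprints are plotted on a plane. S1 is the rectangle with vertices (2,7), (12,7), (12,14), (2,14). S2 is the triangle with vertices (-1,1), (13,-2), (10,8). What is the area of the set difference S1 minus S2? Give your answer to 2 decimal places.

69.06

|S1| = 70, |S1∩S2| = 0.9357.
|S1 ∖ S2| = |S1| − |S1∩S2| = 70 − 0.9357 = 69.06.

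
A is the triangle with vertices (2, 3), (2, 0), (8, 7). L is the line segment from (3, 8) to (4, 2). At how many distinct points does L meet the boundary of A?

2

The segment meets the boundary at (3.953,2.279), (3.65,4.1).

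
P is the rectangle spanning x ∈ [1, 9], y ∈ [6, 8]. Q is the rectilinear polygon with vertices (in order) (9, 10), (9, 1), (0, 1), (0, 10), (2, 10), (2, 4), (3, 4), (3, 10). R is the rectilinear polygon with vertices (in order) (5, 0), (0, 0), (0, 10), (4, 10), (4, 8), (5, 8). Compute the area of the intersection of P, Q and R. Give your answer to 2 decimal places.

6.00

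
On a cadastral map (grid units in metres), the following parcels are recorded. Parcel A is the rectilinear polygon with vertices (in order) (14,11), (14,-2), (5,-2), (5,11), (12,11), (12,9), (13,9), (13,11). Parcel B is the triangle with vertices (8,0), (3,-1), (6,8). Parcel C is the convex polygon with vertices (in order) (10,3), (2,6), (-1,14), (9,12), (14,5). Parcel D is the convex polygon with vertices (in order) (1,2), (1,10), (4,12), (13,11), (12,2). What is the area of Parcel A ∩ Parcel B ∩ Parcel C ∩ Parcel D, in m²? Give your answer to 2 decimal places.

The intersection is the polygon with vertices (6.965,4.138), (5,4.875), (5,5), (6,8).
By the shoelace formula its area is 3.50.

3.50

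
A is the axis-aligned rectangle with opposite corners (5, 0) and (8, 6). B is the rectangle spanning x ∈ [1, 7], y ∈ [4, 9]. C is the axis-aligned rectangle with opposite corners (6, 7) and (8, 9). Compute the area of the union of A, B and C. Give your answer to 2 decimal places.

By inclusion–exclusion:
Individual areas: |A| = 18, |B| = 30, |C| = 4.
|A∩B|: x∈[5,7], y∈[4,6] → 2·2 = 4.
|A∩C| = 0 (no overlap).
|B∩C|: x∈[6,7], y∈[7,9] → 1·2 = 2.
|A∩B∩C| = 0.
|A ∪ B ∪ C| = 52 − 6 + 0 = 46.00.

46.00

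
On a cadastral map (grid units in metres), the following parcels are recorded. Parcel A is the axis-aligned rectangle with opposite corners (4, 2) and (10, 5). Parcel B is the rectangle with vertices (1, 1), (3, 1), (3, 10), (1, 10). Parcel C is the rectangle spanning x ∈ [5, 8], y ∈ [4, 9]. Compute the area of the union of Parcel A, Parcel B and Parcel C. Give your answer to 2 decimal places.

By inclusion–exclusion:
Individual areas: |Parcel A| = 18, |Parcel B| = 18, |Parcel C| = 15.
|Parcel A∩Parcel B| = 0 (no overlap).
|Parcel A∩Parcel C|: x∈[5,8], y∈[4,5] → 3·1 = 3.
|Parcel B∩Parcel C| = 0 (no overlap).
|Parcel A∩Parcel B∩Parcel C| = 0.
|Parcel A ∪ Parcel B ∪ Parcel C| = 51 − 3 + 0 = 48.00.

48.00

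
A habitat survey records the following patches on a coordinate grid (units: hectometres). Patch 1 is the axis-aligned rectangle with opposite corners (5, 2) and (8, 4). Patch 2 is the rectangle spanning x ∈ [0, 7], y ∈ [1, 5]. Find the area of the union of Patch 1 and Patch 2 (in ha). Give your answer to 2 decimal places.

30.00

By inclusion–exclusion:
Individual areas: |Patch 1| = 6, |Patch 2| = 28.
|Patch 1∩Patch 2|: x∈[5,7], y∈[2,4] → 2·2 = 4.
|Patch 1 ∪ Patch 2| = 34 − 4 = 30.00.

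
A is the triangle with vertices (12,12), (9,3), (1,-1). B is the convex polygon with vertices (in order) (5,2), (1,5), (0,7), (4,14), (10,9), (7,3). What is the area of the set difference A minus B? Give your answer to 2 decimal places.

|A| = 30, |A∩B| = 11.0808.
|A ∖ B| = |A| − |A∩B| = 30 − 11.0808 = 18.92.

18.92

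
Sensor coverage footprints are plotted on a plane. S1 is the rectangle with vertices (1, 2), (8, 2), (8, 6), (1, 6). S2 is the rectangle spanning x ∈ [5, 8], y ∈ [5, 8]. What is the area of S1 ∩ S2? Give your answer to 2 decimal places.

3.00

|S1∩S2|: x∈[5,8], y∈[5,6] → 3·1 = 3.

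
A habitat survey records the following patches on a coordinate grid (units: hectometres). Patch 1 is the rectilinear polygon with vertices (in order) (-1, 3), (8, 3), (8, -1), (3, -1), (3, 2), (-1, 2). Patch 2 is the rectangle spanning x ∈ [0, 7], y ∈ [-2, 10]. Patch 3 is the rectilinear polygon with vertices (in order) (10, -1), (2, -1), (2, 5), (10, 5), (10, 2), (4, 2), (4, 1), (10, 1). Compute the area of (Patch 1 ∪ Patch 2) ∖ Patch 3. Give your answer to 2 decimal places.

|Patch 1 ∪ Patch 2| = 89.
|(Patch 1 ∪ Patch 2) ∩ Patch 3| = 30.
|(Patch 1 ∪ Patch 2) ∖ Patch 3| = 89 − 30 = 59.00.

59.00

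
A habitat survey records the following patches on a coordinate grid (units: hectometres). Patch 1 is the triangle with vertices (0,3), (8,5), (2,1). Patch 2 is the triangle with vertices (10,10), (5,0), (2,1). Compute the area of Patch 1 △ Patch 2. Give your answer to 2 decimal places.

19.82

|Patch 1| = 10, |Patch 2| = 17.5, |Patch 1∩Patch 2| = 3.8393.
|Patch 1 △ Patch 2| = |Patch 1| + |Patch 2| − 2·|Patch 1∩Patch 2| = 10 + 17.5 − 7.6786 = 19.82.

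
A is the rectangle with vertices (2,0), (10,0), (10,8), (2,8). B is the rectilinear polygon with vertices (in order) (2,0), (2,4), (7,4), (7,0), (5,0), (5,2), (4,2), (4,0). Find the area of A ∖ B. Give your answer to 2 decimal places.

46.00

|A| = 64, |A∩B| = 18.
|A ∖ B| = |A| − |A∩B| = 64 − 18 = 46.00.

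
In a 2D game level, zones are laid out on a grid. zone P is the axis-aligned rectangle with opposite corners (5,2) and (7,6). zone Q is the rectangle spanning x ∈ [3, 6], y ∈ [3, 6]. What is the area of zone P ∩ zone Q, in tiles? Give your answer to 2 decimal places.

3.00

|zone P∩zone Q|: x∈[5,6], y∈[3,6] → 1·3 = 3.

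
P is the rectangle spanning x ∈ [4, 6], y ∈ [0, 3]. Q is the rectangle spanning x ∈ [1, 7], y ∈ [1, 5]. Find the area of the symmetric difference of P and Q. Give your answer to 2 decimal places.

|P∩Q|: x∈[4,6], y∈[1,3] → 2·2 = 4.
|P △ Q| = |P| + |Q| − 2·|P∩Q| = 6 + 24 − 8 = 22.00.

22.00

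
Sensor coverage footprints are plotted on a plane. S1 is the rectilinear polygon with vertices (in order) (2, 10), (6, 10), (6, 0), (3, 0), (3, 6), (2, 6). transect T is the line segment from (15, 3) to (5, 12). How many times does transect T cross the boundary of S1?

0

The segment lies entirely outside S1 and never meets its boundary.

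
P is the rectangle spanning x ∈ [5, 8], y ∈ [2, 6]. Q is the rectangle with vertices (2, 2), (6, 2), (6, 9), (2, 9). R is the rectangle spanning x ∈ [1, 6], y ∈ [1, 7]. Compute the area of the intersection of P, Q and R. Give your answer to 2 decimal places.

4.00

The intersection is the polygon with vertices (6,6), (6,2), (5,2), (5,6).
By the shoelace formula its area is 4.00.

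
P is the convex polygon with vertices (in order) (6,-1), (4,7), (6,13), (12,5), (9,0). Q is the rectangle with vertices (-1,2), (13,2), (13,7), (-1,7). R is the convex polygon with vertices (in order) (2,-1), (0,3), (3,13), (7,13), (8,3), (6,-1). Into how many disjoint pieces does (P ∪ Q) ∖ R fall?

2

(P ∪ Q) ∖ R splits into 2 disjoint pieces (area 7.65, area 38.9692).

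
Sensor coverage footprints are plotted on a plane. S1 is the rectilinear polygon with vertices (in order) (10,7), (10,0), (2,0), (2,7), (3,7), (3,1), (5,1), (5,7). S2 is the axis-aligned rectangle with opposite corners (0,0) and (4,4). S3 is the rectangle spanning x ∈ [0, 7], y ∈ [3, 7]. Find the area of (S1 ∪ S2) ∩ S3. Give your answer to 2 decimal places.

15.00

|S1 ∪ S2| = 55.
|(S1 ∪ S2) ∩ S3| = 15.00.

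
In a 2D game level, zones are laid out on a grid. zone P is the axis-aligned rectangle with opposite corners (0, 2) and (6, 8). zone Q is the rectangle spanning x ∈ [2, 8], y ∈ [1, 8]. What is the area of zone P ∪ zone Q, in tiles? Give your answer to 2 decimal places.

54.00

By inclusion–exclusion:
Individual areas: |zone P| = 36, |zone Q| = 42.
|zone P∩zone Q|: x∈[2,6], y∈[2,8] → 4·6 = 24.
|zone P ∪ zone Q| = 78 − 24 = 54.00.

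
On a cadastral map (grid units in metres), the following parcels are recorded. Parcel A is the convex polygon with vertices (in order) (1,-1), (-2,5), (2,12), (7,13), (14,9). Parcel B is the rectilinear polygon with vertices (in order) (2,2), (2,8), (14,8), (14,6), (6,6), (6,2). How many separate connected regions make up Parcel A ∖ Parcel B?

2

Parcel A ∖ Parcel B splits into 2 disjoint pieces (area 74.7, area 6.4654).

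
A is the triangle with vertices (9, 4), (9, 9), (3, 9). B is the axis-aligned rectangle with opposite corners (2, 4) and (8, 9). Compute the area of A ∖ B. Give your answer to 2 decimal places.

|A| = 15, |A∩B| = 10.4167.
|A ∖ B| = |A| − |A∩B| = 15 − 10.4167 = 4.58.

4.58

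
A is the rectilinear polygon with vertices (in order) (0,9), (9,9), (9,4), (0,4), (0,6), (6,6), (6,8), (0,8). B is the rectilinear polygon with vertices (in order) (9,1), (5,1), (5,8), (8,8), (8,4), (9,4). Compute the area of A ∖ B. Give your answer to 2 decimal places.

|A| = 33, |A∩B| = 10.
|A ∖ B| = |A| − |A∩B| = 33 − 10 = 23.00.

23.00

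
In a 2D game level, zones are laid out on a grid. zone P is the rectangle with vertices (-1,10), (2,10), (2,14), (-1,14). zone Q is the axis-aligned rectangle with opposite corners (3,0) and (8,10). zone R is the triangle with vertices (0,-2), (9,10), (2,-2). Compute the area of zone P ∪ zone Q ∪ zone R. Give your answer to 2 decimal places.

67.36

By inclusion–exclusion:
Individual areas: |zone P| = 12, |zone Q| = 50, |zone R| = 12.
|zone P∩zone Q| = 0 (no overlap).
|zone P∩zone R| = 0.
|zone Q∩zone R| = 6.6429.
|zone P∩zone Q∩zone R| = 0.
|zone P ∪ zone Q ∪ zone R| = 74 − 6.6429 + 0 = 67.36.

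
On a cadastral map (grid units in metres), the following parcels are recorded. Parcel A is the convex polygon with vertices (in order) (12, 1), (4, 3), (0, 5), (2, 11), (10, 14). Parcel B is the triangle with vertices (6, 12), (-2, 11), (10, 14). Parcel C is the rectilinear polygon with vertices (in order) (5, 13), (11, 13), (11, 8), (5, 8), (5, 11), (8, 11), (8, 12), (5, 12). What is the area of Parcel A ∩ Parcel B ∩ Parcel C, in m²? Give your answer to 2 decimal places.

0.98

The intersection is the polygon with vertices (6,12), (5,12), (5,12.125), (7.333,13), (8,13).
By the shoelace formula its area is 0.98.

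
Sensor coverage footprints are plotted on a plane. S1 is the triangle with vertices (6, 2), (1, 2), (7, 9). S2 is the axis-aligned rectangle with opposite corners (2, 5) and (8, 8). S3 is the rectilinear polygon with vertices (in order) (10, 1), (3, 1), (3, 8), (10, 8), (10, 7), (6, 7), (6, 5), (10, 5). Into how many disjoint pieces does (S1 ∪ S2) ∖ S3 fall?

(S1 ∪ S2) ∖ S3 splits into 4 disjoint pieces (area 2.3333, area 3, area 0.3571, area 4).

4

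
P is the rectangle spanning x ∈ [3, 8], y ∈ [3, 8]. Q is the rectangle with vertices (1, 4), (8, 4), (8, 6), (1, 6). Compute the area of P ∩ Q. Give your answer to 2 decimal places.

|P∩Q|: x∈[3,8], y∈[4,6] → 5·2 = 10.

10.00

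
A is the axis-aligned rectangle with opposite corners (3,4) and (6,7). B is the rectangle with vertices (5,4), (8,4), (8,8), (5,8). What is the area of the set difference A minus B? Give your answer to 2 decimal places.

6.00

|A∩B|: x∈[5,6], y∈[4,7] → 1·3 = 3.
|A| = 9.
|A ∖ B| = |A| − |A∩B| = 9 − 3 = 6.00.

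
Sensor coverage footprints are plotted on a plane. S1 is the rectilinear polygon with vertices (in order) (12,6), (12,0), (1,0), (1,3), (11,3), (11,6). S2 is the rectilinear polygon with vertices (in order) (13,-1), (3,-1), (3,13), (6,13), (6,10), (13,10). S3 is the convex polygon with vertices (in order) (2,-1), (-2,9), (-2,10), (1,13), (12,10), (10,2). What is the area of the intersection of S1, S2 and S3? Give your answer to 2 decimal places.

15.79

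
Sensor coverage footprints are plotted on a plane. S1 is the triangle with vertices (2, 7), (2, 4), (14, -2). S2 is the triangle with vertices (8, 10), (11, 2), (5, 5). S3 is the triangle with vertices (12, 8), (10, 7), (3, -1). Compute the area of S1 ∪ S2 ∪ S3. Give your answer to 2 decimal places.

By inclusion–exclusion:
Individual areas: |S1| = 18, |S2| = 19.5, |S3| = 4.5.
|S1∩S2| = 0.
|S1∩S3| = 0.5465.
|S2∩S3| = 1.6076.
|S1∩S2∩S3| = 0.
|S1 ∪ S2 ∪ S3| = 42 − 2.154 + 0 = 39.85.

39.85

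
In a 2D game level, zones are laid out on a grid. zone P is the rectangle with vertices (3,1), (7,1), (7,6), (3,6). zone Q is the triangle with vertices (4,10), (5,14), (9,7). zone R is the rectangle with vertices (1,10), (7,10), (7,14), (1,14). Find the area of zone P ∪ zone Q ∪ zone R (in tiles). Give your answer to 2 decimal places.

By inclusion–exclusion:
Individual areas: |zone P| = 20, |zone Q| = 11.5, |zone R| = 24.
|zone P∩zone Q| = 0.
|zone P∩zone R| = 0 (no overlap).
|zone Q∩zone R| = 6.5.
|zone P∩zone Q∩zone R| = 0.
|zone P ∪ zone Q ∪ zone R| = 55.5 − 6.5 + 0 = 49.00.

49.00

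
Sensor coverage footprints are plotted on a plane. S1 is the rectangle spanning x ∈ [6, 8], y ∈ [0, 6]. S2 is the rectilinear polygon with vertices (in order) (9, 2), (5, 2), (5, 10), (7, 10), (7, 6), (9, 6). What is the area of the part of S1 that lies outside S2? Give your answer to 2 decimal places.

4.00

|S1| = 12, |S1∩S2| = 8.
|S1 ∖ S2| = |S1| − |S1∩S2| = 12 − 8 = 4.00.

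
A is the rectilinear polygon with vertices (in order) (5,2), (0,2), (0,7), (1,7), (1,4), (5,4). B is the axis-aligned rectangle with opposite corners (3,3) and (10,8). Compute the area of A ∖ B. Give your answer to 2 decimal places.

11.00

|A| = 13, |A∩B| = 2.
|A ∖ B| = |A| − |A∩B| = 13 − 2 = 11.00.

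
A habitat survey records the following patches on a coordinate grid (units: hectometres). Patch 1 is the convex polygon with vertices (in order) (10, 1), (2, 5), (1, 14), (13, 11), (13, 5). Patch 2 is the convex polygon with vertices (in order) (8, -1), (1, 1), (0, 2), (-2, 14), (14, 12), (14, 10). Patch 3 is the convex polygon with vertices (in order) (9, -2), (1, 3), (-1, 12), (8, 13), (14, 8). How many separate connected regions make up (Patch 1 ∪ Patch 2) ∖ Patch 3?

3

(Patch 1 ∪ Patch 2) ∖ Patch 3 splits into 3 disjoint pieces (area 25.3317, area 10.5441, area 0.75).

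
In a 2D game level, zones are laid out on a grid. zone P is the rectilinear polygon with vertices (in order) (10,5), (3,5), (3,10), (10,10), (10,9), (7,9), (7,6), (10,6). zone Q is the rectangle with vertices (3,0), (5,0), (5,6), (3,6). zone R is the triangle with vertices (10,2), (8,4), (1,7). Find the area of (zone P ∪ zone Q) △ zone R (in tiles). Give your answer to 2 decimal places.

38.29

|zone P ∪ zone Q| = 36.
|(zone P ∪ zone Q) ∩ zone R| = 0.8571.
|(zone P ∪ zone Q) △ zone R| = 36 + 4 − 1.7143 = 38.29.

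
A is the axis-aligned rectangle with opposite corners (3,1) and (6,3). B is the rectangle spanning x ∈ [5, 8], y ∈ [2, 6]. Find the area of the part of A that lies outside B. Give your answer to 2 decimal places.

5.00

|A∩B|: x∈[5,6], y∈[2,3] → 1·1 = 1.
|A| = 6.
|A ∖ B| = |A| − |A∩B| = 6 − 1 = 5.00.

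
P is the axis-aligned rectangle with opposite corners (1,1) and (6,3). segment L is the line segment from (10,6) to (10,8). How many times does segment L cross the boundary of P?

0

The segment lies entirely outside P and never meets its boundary.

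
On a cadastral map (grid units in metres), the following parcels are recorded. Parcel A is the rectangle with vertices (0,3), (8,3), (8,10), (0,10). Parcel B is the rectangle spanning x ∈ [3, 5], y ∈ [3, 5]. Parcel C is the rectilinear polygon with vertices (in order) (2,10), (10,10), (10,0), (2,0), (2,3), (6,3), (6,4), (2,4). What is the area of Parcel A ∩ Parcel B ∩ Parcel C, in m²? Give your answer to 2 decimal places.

2.00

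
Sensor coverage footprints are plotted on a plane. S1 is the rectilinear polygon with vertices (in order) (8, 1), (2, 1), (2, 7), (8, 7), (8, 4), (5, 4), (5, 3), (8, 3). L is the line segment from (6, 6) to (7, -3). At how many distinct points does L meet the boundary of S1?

3

The segment meets the boundary at (6.556,1), (6.333,3), (6.222,4).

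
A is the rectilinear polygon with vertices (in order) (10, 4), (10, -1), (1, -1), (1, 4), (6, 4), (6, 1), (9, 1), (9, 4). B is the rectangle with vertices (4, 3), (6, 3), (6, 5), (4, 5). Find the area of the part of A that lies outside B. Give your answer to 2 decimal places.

34.00

|A| = 36, |A∩B| = 2.
|A ∖ B| = |A| − |A∩B| = 36 − 2 = 34.00.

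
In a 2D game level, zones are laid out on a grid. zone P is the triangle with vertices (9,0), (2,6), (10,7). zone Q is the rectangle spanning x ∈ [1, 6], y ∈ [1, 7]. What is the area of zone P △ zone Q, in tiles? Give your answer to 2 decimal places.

41.79

|zone P| = 27.5, |zone Q| = 30, |zone P∩zone Q| = 7.8571.
|zone P △ zone Q| = |zone P| + |zone Q| − 2·|zone P∩zone Q| = 27.5 + 30 − 15.7143 = 41.79.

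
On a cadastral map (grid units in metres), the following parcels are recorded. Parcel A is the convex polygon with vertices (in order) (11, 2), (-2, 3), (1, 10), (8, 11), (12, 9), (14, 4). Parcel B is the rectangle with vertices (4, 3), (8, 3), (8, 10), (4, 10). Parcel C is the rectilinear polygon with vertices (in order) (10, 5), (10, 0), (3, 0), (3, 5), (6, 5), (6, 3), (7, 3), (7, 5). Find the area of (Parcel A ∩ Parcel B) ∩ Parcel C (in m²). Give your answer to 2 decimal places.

|Parcel A ∩ Parcel B| = 28.
|(Parcel A ∩ Parcel B) ∩ Parcel C| = 6.00.

6.00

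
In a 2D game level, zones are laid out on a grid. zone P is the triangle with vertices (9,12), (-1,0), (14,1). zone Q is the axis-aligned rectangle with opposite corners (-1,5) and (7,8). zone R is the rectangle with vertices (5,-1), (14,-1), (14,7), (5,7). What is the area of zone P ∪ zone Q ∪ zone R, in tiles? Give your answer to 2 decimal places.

By inclusion–exclusion:
Individual areas: |zone P| = 85, |zone Q| = 24, |zone R| = 72.
|zone P∩zone Q| = 7.75.
|zone P∩zone R| = 48.5182.
|zone Q∩zone R|: x∈[5,7], y∈[5,7] → 2·2 = 4.
|zone P∩zone Q∩zone R| = 4.
|zone P ∪ zone Q ∪ zone R| = 181 − 60.2682 + 4 = 124.73.

124.73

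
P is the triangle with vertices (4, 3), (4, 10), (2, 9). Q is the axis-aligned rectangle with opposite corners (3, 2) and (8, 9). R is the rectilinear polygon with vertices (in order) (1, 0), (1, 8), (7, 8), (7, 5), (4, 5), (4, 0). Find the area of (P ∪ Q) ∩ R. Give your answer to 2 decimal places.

The region (P ∪ Q) ∩ R is the polygon with vertices (3,2), (3,6), (2.333,8), (7,8), (7,5), (4,5), (4,2).
By the shoelace formula its area is 15.67.

15.67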